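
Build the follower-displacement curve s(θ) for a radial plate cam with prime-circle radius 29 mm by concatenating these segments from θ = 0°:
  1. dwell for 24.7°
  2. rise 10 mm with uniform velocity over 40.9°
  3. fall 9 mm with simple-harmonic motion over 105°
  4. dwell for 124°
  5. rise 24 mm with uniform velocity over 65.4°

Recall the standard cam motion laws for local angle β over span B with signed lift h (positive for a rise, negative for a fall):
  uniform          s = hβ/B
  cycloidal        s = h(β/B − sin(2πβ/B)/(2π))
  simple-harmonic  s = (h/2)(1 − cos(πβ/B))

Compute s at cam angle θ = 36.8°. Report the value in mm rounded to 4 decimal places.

seg 1 [0°–24.7°] dwell: s stays 0.0000
seg 2 [24.7°–65.6°] uniform, h=10: θ=36.8° here. β=12.1, B=40.9. 10·12.1/40.9 = 2.9584 → s = 2.9584

2.9584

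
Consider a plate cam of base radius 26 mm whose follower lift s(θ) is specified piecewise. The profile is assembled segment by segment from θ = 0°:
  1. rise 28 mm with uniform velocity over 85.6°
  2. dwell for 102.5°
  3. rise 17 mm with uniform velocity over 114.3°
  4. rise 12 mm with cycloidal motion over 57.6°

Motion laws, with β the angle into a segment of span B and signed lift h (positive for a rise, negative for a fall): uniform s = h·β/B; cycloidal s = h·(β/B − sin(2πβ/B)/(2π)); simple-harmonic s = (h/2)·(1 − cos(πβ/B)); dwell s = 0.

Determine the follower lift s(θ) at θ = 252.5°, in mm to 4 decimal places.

seg 1 [0°–85.6°] uniform, h=28: full span → s += 28 → s = 28.0000
seg 2 [85.6°–188.1°] dwell: s stays 28.0000
seg 3 [188.1°–302.4°] uniform, h=17: θ=252.5° here. β=64.4, B=114.3. 17·64.4/114.3 = 9.5783 → s = 37.5783

37.5783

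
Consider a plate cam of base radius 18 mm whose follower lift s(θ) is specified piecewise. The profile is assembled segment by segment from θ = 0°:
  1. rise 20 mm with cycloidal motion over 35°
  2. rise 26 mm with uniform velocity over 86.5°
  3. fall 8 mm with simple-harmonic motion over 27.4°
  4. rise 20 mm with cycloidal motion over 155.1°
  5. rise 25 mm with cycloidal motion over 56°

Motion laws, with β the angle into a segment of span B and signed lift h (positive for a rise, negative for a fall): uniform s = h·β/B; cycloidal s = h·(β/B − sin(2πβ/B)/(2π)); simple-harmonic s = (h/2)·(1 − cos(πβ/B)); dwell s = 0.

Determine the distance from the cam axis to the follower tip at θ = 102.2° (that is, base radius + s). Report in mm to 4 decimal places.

seg 1 [0°–35°] cycloidal, h=20: full span → s += 20 → s = 20.0000
seg 2 [35°–121.5°] uniform, h=26: θ=102.2° here. β=67.2, B=86.5. 26·67.2/86.5 = 20.1988 → s = 40.1988
radial distance = base radius + s = 18 + 40.1988 = 58.1988

58.1988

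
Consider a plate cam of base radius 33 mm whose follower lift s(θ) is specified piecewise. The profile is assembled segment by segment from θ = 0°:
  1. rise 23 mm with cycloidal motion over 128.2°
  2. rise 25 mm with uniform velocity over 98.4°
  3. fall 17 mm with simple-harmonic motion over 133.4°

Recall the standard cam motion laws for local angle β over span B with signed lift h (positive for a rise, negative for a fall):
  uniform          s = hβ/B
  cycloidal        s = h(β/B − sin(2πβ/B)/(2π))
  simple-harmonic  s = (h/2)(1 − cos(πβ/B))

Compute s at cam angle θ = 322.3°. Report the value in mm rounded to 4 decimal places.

seg 1 [0°–128.2°] cycloidal, h=23: full span → s += 23 → s = 23.0000
seg 2 [128.2°–226.6°] uniform, h=25: full span → s += 25 → s = 48.0000
seg 3 [226.6°–360°] simple-harmonic, h=-17: θ=322.3° here. β=95.7, B=133.4. -17/2·(1 − cos(π·0.7174)) = -13.8642 → s = 34.1358

34.1358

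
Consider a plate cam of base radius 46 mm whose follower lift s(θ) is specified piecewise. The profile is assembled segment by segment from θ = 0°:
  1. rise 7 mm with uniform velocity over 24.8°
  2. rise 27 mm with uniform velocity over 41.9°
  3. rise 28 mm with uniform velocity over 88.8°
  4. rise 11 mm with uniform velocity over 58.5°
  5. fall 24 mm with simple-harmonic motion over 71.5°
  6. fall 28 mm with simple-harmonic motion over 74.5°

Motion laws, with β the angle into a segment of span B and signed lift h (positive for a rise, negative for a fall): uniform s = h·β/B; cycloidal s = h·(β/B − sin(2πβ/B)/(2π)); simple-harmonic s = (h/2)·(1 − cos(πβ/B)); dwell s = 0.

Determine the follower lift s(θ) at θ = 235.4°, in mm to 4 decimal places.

seg 1 [0°–24.8°] uniform, h=7: full span → s += 7 → s = 7.0000
seg 2 [24.8°–66.7°] uniform, h=27: full span → s += 27 → s = 34.0000
seg 3 [66.7°–155.5°] uniform, h=28: full span → s += 28 → s = 62.0000
seg 4 [155.5°–214°] uniform, h=11: full span → s += 11 → s = 73.0000
seg 5 [214°–285.5°] simple-harmonic, h=-24: θ=235.4° here. β=21.4, B=71.5. -24/2·(1 − cos(π·0.2993)) = -4.9253 → s = 68.0747

68.0747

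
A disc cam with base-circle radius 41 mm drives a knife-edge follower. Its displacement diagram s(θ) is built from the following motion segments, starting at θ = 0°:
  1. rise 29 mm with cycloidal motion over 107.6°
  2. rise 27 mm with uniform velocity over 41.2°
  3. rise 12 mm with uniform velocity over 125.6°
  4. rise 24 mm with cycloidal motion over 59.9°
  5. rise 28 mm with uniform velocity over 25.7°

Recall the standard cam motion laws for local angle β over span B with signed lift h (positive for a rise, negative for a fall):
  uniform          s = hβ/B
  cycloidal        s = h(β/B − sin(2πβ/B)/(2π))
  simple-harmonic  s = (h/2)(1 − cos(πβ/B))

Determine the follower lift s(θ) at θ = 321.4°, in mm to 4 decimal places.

seg 1 [0°–107.6°] cycloidal, h=29: full span → s += 29 → s = 29.0000
seg 2 [107.6°–148.8°] uniform, h=27: full span → s += 27 → s = 56.0000
seg 3 [148.8°–274.4°] uniform, h=12: full span → s += 12 → s = 68.0000
seg 4 [274.4°–334.3°] cycloidal, h=24: θ=321.4° here. β=47, B=59.9. 24·(0.7846 − sin(2π·0.7846)/(2π)) = 22.5610 → s = 90.5610

90.5610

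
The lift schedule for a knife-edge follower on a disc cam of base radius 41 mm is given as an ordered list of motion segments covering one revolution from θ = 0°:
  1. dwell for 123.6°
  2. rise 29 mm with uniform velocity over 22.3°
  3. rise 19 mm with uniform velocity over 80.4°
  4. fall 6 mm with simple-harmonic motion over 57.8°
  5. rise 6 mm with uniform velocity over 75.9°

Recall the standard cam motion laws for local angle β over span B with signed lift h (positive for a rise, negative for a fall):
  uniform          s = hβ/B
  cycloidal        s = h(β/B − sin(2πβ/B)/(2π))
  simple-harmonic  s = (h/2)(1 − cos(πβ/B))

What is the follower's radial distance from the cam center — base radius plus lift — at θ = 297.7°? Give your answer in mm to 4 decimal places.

seg 1 [0°–123.6°] dwell: s stays 0.0000
seg 2 [123.6°–145.9°] uniform, h=29: full span → s += 29 → s = 29.0000
seg 3 [145.9°–226.3°] uniform, h=19: full span → s += 19 → s = 48.0000
seg 4 [226.3°–284.1°] simple-harmonic, h=-6: full span → s += -6 → s = 42.0000
seg 5 [284.1°–360°] uniform, h=6: θ=297.7° here. β=13.6, B=75.9. 6·13.6/75.9 = 1.0751 → s = 43.0751
radial distance = base radius + s = 41 + 43.0751 = 84.0751

84.0751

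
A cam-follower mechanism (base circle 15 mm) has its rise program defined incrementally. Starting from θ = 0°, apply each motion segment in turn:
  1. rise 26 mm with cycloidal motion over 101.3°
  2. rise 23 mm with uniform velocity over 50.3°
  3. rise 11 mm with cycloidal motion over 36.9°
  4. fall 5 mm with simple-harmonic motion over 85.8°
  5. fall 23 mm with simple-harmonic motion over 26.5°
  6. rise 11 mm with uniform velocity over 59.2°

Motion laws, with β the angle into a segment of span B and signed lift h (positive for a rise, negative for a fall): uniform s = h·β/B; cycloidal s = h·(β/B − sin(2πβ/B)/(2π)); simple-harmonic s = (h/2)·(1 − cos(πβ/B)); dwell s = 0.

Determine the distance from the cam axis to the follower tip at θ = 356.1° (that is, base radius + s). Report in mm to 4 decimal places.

seg 1 [0°–101.3°] cycloidal, h=26: full span → s += 26 → s = 26.0000
seg 2 [101.3°–151.6°] uniform, h=23: full span → s += 23 → s = 49.0000
seg 3 [151.6°–188.5°] cycloidal, h=11: full span → s += 11 → s = 60.0000
seg 4 [188.5°–274.3°] simple-harmonic, h=-5: full span → s += -5 → s = 55.0000
seg 5 [274.3°–300.8°] simple-harmonic, h=-23: full span → s += -23 → s = 32.0000
seg 6 [300.8°–360°] uniform, h=11: θ=356.1° here. β=55.3, B=59.2. 11·55.3/59.2 = 10.2753 → s = 42.2753
radial distance = base radius + s = 15 + 42.2753 = 57.2753

57.2753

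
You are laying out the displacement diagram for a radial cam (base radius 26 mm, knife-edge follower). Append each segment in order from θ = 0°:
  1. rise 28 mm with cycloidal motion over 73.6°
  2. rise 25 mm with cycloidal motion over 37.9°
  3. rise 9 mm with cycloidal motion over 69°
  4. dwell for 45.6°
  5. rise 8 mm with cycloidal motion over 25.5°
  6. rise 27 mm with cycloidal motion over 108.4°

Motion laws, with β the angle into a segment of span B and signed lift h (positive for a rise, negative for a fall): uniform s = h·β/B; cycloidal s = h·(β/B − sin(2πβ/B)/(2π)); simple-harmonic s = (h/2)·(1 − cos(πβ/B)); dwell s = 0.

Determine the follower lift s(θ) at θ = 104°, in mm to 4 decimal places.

seg 1 [0°–73.6°] cycloidal, h=28: full span → s += 28 → s = 28.0000
seg 2 [73.6°–111.5°] cycloidal, h=25: θ=104° here. β=30.4, B=37.9. 25·(0.8021 − sin(2π·0.8021)/(2π)) = 23.8203 → s = 51.8203

51.8203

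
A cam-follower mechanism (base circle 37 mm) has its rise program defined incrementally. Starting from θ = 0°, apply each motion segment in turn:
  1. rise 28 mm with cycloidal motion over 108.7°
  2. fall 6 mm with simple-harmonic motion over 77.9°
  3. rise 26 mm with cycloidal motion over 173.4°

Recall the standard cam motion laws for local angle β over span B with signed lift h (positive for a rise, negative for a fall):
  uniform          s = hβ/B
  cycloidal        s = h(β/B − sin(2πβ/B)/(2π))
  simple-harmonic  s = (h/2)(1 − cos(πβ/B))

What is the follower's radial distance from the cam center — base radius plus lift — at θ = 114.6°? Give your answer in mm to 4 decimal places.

seg 1 [0°–108.7°] cycloidal, h=28: full span → s += 28 → s = 28.0000
seg 2 [108.7°–186.6°] simple-harmonic, h=-6: θ=114.6° here. β=5.9, B=77.9. -6/2·(1 − cos(π·0.0757)) = -0.0845 → s = 27.9155
radial distance = base radius + s = 37 + 27.9155 = 64.9155

64.9155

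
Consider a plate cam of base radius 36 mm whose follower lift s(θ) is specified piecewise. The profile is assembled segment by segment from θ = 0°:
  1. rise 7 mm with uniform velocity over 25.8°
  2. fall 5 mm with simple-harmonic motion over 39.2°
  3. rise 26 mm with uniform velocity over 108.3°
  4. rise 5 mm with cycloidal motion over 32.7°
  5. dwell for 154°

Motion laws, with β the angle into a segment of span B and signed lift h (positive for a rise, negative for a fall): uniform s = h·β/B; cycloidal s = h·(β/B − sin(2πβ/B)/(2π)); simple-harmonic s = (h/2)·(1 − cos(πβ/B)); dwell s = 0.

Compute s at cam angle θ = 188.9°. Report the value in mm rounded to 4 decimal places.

seg 1 [0°–25.8°] uniform, h=7: full span → s += 7 → s = 7.0000
seg 2 [25.8°–65°] simple-harmonic, h=-5: full span → s += -5 → s = 2.0000
seg 3 [65°–173.3°] uniform, h=26: full span → s += 26 → s = 28.0000
seg 4 [173.3°–206°] cycloidal, h=5: θ=188.9° here. β=15.6, B=32.7. 5·(0.4771 − sin(2π·0.4771)/(2π)) = 2.2710 → s = 30.2710

30.2710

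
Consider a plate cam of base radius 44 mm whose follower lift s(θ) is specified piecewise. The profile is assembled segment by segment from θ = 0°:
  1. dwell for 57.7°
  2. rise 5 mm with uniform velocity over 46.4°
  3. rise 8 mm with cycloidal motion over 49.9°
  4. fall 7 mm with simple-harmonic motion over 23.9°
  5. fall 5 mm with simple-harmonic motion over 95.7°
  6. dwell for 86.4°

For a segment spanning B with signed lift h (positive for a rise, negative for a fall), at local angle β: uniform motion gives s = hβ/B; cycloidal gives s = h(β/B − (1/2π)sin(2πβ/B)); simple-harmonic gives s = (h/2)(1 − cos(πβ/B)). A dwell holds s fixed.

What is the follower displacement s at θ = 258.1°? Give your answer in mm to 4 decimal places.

seg 1 [0°–57.7°] dwell: s stays 0.0000
seg 2 [57.7°–104.1°] uniform, h=5: full span → s += 5 → s = 5.0000
seg 3 [104.1°–154°] cycloidal, h=8: full span → s += 8 → s = 13.0000
seg 4 [154°–177.9°] simple-harmonic, h=-7: full span → s += -7 → s = 6.0000
seg 5 [177.9°–273.6°] simple-harmonic, h=-5: θ=258.1° here. β=80.2, B=95.7. -5/2·(1 − cos(π·0.8380)) = -4.6833 → s = 1.3167

1.3167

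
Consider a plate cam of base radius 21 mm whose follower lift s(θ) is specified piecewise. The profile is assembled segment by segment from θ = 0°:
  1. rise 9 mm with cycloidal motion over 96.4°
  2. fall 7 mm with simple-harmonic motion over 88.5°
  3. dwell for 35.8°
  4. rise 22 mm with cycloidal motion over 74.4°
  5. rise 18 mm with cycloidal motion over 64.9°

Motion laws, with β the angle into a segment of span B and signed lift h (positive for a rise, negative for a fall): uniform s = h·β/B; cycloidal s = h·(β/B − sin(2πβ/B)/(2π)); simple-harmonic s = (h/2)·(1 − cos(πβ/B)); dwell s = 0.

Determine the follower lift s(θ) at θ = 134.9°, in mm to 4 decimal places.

seg 1 [0°–96.4°] cycloidal, h=9: full span → s += 9 → s = 9.0000
seg 2 [96.4°–184.9°] simple-harmonic, h=-7: θ=134.9° here. β=38.5, B=88.5. -7/2·(1 − cos(π·0.4350)) = -2.7905 → s = 6.2095

6.2095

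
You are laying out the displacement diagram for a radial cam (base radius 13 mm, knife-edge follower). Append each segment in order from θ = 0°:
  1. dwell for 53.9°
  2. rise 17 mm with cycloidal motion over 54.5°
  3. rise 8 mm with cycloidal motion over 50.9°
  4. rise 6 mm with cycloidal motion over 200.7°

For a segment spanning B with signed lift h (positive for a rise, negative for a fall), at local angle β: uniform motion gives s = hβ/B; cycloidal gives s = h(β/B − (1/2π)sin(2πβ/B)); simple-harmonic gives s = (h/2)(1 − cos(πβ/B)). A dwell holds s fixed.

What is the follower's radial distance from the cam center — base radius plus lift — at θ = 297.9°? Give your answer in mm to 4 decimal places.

seg 1 [0°–53.9°] dwell: s stays 0.0000
seg 2 [53.9°–108.4°] cycloidal, h=17: full span → s += 17 → s = 17.0000
seg 3 [108.4°–159.3°] cycloidal, h=8: full span → s += 8 → s = 25.0000
seg 4 [159.3°–360°] cycloidal, h=6: θ=297.9° here. β=138.6, B=200.7. 6·(0.6906 − sin(2π·0.6906)/(2π)) = 5.0327 → s = 30.0327
radial distance = base radius + s = 13 + 30.0327 = 43.0327

43.0327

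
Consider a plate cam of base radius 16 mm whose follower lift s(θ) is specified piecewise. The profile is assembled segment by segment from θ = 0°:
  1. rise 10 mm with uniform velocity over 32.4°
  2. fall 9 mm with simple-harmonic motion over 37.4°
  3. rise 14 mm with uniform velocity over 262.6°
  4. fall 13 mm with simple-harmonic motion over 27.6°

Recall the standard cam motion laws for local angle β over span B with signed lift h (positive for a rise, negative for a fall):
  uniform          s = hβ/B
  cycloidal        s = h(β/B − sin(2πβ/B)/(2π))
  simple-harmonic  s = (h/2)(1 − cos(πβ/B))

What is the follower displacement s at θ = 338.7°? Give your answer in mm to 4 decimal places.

seg 1 [0°–32.4°] uniform, h=10: full span → s += 10 → s = 10.0000
seg 2 [32.4°–69.8°] simple-harmonic, h=-9: full span → s += -9 → s = 1.0000
seg 3 [69.8°–332.4°] uniform, h=14: full span → s += 14 → s = 15.0000
seg 4 [332.4°–360°] simple-harmonic, h=-13: θ=338.7° here. β=6.3, B=27.6. -13/2·(1 − cos(π·0.2283)) = -1.6009 → s = 13.3991

13.3991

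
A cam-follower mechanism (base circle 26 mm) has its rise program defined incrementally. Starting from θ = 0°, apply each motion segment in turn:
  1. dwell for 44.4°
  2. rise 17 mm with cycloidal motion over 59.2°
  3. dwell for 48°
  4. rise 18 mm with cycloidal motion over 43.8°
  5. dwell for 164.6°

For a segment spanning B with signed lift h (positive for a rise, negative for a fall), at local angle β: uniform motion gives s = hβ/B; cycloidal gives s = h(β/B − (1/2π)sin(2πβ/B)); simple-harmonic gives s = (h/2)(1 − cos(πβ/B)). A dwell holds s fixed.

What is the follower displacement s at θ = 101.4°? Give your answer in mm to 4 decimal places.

seg 1 [0°–44.4°] dwell: s stays 0.0000
seg 2 [44.4°–103.6°] cycloidal, h=17: θ=101.4° here. β=57, B=59.2. 17·(0.9628 − sin(2π·0.9628)/(2π)) = 16.9943 → s = 16.9943

16.9943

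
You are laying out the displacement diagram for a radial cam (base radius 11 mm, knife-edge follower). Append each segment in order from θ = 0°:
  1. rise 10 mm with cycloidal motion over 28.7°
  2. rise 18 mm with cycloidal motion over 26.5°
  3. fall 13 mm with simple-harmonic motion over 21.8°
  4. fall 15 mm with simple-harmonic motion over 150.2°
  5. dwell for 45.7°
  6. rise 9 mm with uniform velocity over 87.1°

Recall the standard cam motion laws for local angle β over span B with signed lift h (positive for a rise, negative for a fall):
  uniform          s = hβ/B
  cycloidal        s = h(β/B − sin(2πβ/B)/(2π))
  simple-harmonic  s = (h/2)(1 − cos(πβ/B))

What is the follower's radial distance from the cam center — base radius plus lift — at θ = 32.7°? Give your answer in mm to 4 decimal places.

seg 1 [0°–28.7°] cycloidal, h=10: full span → s += 10 → s = 10.0000
seg 2 [28.7°–55.2°] cycloidal, h=18: θ=32.7° here. β=4, B=26.5. 18·(0.1509 − sin(2π·0.1509)/(2π)) = 0.3894 → s = 10.3894
radial distance = base radius + s = 11 + 10.3894 = 21.3894

21.3894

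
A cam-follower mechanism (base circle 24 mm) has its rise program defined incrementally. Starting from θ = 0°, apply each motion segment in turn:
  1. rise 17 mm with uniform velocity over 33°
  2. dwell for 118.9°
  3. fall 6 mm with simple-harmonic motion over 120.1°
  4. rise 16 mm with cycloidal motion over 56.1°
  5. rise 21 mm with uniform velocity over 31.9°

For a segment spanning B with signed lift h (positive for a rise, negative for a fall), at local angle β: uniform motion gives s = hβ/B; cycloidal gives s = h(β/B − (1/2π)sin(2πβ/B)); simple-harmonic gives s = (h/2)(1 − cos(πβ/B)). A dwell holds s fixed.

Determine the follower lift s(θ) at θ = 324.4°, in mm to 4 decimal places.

seg 1 [0°–33°] uniform, h=17: full span → s += 17 → s = 17.0000
seg 2 [33°–151.9°] dwell: s stays 17.0000
seg 3 [151.9°–272°] simple-harmonic, h=-6: full span → s += -6 → s = 11.0000
seg 4 [272°–328.1°] cycloidal, h=16: θ=324.4° here. β=52.4, B=56.1. 16·(0.9340 − sin(2π·0.9340)/(2π)) = 15.9701 → s = 26.9701

26.9701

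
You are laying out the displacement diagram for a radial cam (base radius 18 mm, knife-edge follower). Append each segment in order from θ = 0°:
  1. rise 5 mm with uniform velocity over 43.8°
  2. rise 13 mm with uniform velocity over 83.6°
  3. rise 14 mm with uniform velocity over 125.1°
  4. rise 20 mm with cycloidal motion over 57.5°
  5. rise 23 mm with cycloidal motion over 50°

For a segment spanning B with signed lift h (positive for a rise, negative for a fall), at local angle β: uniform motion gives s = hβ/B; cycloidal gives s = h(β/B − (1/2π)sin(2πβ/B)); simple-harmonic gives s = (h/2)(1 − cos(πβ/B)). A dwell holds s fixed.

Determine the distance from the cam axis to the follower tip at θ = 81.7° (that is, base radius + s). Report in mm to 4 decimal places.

seg 1 [0°–43.8°] uniform, h=5: full span → s += 5 → s = 5.0000
seg 2 [43.8°–127.4°] uniform, h=13: θ=81.7° here. β=37.9, B=83.6. 13·37.9/83.6 = 5.8935 → s = 10.8935
radial distance = base radius + s = 18 + 10.8935 = 28.8935

28.8935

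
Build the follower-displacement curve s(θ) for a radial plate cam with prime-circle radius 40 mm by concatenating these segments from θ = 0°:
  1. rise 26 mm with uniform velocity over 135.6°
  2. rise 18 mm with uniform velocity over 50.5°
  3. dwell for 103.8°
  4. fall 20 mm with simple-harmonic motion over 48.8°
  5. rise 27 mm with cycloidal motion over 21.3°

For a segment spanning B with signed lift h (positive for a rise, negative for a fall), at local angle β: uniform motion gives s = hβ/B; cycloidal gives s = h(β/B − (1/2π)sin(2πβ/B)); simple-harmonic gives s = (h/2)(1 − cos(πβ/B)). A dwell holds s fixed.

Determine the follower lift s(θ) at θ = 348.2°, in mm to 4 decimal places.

seg 1 [0°–135.6°] uniform, h=26: full span → s += 26 → s = 26.0000
seg 2 [135.6°–186.1°] uniform, h=18: full span → s += 18 → s = 44.0000
seg 3 [186.1°–289.9°] dwell: s stays 44.0000
seg 4 [289.9°–338.7°] simple-harmonic, h=-20: full span → s += -20 → s = 24.0000
seg 5 [338.7°–360°] cycloidal, h=27: θ=348.2° here. β=9.5, B=21.3. 27·(0.4460 − sin(2π·0.4460)/(2π)) = 10.6123 → s = 34.6123

34.6123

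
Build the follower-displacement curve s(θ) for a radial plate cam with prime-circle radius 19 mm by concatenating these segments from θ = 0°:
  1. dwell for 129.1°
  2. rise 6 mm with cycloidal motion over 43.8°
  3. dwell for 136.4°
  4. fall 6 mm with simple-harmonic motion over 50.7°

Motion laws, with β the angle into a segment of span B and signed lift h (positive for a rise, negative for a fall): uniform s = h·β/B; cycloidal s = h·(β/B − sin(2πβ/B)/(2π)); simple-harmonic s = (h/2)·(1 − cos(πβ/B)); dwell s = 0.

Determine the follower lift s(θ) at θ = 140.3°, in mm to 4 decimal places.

seg 1 [0°–129.1°] dwell: s stays 0.0000
seg 2 [129.1°–172.9°] cycloidal, h=6: θ=140.3° here. β=11.2, B=43.8. 6·(0.2557 − sin(2π·0.2557)/(2π)) = 0.5799 → s = 0.5799

0.5799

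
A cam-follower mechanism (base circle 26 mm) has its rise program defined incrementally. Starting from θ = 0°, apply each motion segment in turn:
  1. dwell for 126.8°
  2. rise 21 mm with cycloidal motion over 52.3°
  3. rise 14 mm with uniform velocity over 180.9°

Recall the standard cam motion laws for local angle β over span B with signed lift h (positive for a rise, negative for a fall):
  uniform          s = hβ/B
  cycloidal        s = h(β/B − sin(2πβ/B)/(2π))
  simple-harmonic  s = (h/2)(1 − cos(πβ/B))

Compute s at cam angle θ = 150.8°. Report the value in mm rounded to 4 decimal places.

seg 1 [0°–126.8°] dwell: s stays 0.0000
seg 2 [126.8°–179.1°] cycloidal, h=21: θ=150.8° here. β=24, B=52.3. 21·(0.4589 − sin(2π·0.4589)/(2π)) = 8.7830 → s = 8.7830

8.7830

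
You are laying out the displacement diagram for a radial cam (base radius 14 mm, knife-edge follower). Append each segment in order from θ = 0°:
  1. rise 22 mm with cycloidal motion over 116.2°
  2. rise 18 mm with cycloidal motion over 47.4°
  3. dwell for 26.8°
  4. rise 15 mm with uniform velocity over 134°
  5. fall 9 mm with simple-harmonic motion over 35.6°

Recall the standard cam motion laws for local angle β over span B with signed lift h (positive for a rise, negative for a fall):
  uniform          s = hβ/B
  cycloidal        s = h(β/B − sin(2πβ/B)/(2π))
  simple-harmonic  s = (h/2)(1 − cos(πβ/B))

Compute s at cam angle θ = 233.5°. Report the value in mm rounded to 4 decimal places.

seg 1 [0°–116.2°] cycloidal, h=22: full span → s += 22 → s = 22.0000
seg 2 [116.2°–163.6°] cycloidal, h=18: full span → s += 18 → s = 40.0000
seg 3 [163.6°–190.4°] dwell: s stays 40.0000
seg 4 [190.4°–324.4°] uniform, h=15: θ=233.5° here. β=43.1, B=134. 15·43.1/134 = 4.8246 → s = 44.8246

44.8246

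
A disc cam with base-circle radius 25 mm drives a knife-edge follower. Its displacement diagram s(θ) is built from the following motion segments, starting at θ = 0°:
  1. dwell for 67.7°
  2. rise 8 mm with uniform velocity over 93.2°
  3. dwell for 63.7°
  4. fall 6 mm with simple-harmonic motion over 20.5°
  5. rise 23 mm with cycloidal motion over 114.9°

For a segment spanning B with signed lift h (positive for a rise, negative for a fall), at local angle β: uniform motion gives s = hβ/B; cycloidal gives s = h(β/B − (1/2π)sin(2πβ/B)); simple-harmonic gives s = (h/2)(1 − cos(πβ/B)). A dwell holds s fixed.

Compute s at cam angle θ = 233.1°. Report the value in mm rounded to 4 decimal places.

seg 1 [0°–67.7°] dwell: s stays 0.0000
seg 2 [67.7°–160.9°] uniform, h=8: full span → s += 8 → s = 8.0000
seg 3 [160.9°–224.6°] dwell: s stays 8.0000
seg 4 [224.6°–245.1°] simple-harmonic, h=-6: θ=233.1° here. β=8.5, B=20.5. -6/2·(1 − cos(π·0.4146)) = -2.2051 → s = 5.7949

5.7949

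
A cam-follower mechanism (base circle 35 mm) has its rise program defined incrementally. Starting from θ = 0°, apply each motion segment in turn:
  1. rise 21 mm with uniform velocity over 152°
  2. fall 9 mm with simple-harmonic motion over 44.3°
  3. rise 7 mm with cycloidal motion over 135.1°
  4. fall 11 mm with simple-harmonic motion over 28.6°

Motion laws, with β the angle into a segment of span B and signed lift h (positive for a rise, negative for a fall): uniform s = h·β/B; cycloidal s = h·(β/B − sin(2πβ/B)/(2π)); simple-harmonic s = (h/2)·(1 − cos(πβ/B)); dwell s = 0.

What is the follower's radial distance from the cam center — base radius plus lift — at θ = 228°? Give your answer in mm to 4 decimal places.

seg 1 [0°–152°] uniform, h=21: full span → s += 21 → s = 21.0000
seg 2 [152°–196.3°] simple-harmonic, h=-9: full span → s += -9 → s = 12.0000
seg 3 [196.3°–331.4°] cycloidal, h=7: θ=228° here. β=31.7, B=135.1. 7·(0.2346 − sin(2π·0.2346)/(2π)) = 0.5336 → s = 12.5336
radial distance = base radius + s = 35 + 12.5336 = 47.5336

47.5336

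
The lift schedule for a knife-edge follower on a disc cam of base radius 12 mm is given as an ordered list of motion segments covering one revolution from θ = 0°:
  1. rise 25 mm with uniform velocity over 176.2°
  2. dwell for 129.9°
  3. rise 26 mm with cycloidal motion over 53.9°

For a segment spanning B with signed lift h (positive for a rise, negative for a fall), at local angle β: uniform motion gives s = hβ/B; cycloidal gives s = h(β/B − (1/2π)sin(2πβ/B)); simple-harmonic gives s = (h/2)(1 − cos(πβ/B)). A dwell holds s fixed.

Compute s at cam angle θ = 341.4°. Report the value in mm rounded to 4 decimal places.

seg 1 [0°–176.2°] uniform, h=25: full span → s += 25 → s = 25.0000
seg 2 [176.2°–306.1°] dwell: s stays 25.0000
seg 3 [306.1°–360°] cycloidal, h=26: θ=341.4° here. β=35.3, B=53.9. 26·(0.6549 − sin(2π·0.6549)/(2π)) = 20.4491 → s = 45.4491

45.4491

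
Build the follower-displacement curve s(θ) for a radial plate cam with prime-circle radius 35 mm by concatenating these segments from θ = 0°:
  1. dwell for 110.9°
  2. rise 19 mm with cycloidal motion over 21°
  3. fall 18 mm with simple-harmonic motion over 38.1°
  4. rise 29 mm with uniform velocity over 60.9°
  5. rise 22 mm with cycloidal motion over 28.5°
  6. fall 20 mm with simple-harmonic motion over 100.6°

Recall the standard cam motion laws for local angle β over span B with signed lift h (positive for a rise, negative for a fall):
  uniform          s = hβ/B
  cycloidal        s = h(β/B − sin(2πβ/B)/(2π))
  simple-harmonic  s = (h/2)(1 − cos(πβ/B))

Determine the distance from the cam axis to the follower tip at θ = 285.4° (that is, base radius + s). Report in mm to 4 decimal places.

seg 1 [0°–110.9°] dwell: s stays 0.0000
seg 2 [110.9°–131.9°] cycloidal, h=19: full span → s += 19 → s = 19.0000
seg 3 [131.9°–170°] simple-harmonic, h=-18: full span → s += -18 → s = 1.0000
seg 4 [170°–230.9°] uniform, h=29: full span → s += 29 → s = 30.0000
seg 5 [230.9°–259.4°] cycloidal, h=22: full span → s += 22 → s = 52.0000
seg 6 [259.4°–360°] simple-harmonic, h=-20: θ=285.4° here. β=26, B=100.6. -20/2·(1 − cos(π·0.2584)) = -3.1191 → s = 48.8809
radial distance = base radius + s = 35 + 48.8809 = 83.8809

83.8809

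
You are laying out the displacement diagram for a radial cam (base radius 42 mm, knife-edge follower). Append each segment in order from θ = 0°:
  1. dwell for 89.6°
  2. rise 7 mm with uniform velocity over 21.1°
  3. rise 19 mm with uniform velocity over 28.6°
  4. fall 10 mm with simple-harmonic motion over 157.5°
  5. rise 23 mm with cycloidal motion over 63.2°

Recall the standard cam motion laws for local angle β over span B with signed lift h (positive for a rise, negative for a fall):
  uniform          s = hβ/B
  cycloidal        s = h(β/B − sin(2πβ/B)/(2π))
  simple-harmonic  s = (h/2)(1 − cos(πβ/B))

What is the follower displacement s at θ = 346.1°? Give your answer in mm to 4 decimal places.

seg 1 [0°–89.6°] dwell: s stays 0.0000
seg 2 [89.6°–110.7°] uniform, h=7: full span → s += 7 → s = 7.0000
seg 3 [110.7°–139.3°] uniform, h=19: full span → s += 19 → s = 26.0000
seg 4 [139.3°–296.8°] simple-harmonic, h=-10: full span → s += -10 → s = 16.0000
seg 5 [296.8°–360°] cycloidal, h=23: θ=346.1° here. β=49.3, B=63.2. 23·(0.7801 − sin(2π·0.7801)/(2π)) = 21.5369 → s = 37.5369

37.5369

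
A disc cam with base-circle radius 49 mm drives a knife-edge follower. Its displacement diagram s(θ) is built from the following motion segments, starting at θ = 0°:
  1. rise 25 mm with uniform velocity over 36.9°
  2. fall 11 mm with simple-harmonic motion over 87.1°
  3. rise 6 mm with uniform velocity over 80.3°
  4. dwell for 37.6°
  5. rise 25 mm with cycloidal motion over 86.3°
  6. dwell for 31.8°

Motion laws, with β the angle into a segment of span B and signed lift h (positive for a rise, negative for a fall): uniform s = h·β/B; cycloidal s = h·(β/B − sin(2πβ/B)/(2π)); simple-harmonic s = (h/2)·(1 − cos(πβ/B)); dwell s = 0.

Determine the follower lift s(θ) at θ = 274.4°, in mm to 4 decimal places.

seg 1 [0°–36.9°] uniform, h=25: full span → s += 25 → s = 25.0000
seg 2 [36.9°–124°] simple-harmonic, h=-11: full span → s += -11 → s = 14.0000
seg 3 [124°–204.3°] uniform, h=6: full span → s += 6 → s = 20.0000
seg 4 [204.3°–241.9°] dwell: s stays 20.0000
seg 5 [241.9°–328.2°] cycloidal, h=25: θ=274.4° here. β=32.5, B=86.3. 25·(0.3766 − sin(2π·0.3766)/(2π)) = 6.6296 → s = 26.6296

26.6296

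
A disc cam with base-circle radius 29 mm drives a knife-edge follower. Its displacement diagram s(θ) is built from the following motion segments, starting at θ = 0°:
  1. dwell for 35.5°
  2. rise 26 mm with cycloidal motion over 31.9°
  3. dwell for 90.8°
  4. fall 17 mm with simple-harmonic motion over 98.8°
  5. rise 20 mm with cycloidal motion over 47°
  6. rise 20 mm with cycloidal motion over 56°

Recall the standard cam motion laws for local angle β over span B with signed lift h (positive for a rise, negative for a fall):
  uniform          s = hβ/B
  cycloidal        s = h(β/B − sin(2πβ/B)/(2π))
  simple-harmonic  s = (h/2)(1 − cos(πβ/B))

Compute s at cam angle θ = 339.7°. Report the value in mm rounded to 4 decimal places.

seg 1 [0°–35.5°] dwell: s stays 0.0000
seg 2 [35.5°–67.4°] cycloidal, h=26: full span → s += 26 → s = 26.0000
seg 3 [67.4°–158.2°] dwell: s stays 26.0000
seg 4 [158.2°–257°] simple-harmonic, h=-17: full span → s += -17 → s = 9.0000
seg 5 [257°–304°] cycloidal, h=20: full span → s += 20 → s = 29.0000
seg 6 [304°–360°] cycloidal, h=20: θ=339.7° here. β=35.7, B=56. 20·(0.6375 − sin(2π·0.6375)/(2π)) = 15.1704 → s = 44.1704

44.1704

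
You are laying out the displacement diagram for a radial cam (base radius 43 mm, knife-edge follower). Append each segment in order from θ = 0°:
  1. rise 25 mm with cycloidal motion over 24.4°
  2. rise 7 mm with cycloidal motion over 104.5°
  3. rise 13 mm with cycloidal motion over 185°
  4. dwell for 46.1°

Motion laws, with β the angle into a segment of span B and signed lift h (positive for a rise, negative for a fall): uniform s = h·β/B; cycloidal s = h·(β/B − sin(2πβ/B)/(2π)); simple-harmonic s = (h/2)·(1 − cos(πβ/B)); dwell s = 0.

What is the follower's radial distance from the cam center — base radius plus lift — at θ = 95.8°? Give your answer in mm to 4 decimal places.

seg 1 [0°–24.4°] cycloidal, h=25: full span → s += 25 → s = 25.0000
seg 2 [24.4°–128.9°] cycloidal, h=7: θ=95.8° here. β=71.4, B=104.5. 7·(0.6833 − sin(2π·0.6833)/(2π)) = 5.8003 → s = 30.8003
radial distance = base radius + s = 43 + 30.8003 = 73.8003

73.8003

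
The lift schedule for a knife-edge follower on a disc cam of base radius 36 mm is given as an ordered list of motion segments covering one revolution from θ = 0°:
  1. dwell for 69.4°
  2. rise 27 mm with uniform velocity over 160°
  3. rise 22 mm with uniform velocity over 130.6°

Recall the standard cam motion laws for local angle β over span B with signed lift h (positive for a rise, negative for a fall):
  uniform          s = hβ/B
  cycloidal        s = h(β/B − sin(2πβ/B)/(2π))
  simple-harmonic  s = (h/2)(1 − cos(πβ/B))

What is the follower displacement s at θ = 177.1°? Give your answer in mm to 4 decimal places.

seg 1 [0°–69.4°] dwell: s stays 0.0000
seg 2 [69.4°–229.4°] uniform, h=27: θ=177.1° here. β=107.7, B=160. 27·107.7/160 = 18.1744 → s = 18.1744

18.1744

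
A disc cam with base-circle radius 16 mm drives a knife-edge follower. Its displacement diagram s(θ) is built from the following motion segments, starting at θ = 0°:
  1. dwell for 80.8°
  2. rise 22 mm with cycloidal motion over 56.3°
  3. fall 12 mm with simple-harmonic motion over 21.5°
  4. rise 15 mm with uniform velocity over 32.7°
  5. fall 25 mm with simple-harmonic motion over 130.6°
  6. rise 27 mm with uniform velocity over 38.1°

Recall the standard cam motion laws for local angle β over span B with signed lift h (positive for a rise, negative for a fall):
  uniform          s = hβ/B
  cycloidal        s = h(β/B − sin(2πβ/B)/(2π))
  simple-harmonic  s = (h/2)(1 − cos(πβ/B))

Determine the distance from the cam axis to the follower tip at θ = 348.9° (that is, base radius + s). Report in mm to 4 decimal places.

seg 1 [0°–80.8°] dwell: s stays 0.0000
seg 2 [80.8°–137.1°] cycloidal, h=22: full span → s += 22 → s = 22.0000
seg 3 [137.1°–158.6°] simple-harmonic, h=-12: full span → s += -12 → s = 10.0000
seg 4 [158.6°–191.3°] uniform, h=15: full span → s += 15 → s = 25.0000
seg 5 [191.3°–321.9°] simple-harmonic, h=-25: full span → s += -25 → s = 0.0000
seg 6 [321.9°–360°] uniform, h=27: θ=348.9° here. β=27, B=38.1. 27·27/38.1 = 19.1339 → s = 19.1339
radial distance = base radius + s = 16 + 19.1339 = 35.1339

35.1339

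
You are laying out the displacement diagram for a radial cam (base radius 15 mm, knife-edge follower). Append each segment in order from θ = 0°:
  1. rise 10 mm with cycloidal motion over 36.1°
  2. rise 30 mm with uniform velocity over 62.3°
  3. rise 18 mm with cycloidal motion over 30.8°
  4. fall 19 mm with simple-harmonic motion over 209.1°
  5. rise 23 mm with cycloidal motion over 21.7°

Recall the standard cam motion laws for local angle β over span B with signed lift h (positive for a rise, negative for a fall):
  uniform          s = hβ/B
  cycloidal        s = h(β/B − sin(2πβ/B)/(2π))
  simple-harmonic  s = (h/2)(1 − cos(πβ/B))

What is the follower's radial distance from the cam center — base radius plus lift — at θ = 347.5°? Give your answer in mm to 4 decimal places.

seg 1 [0°–36.1°] cycloidal, h=10: full span → s += 10 → s = 10.0000
seg 2 [36.1°–98.4°] uniform, h=30: full span → s += 30 → s = 40.0000
seg 3 [98.4°–129.2°] cycloidal, h=18: full span → s += 18 → s = 58.0000
seg 4 [129.2°–338.3°] simple-harmonic, h=-19: full span → s += -19 → s = 39.0000
seg 5 [338.3°–360°] cycloidal, h=23: θ=347.5° here. β=9.2, B=21.7. 23·(0.4240 − sin(2π·0.4240)/(2π)) = 8.0681 → s = 47.0681
radial distance = base radius + s = 15 + 47.0681 = 62.0681

62.0681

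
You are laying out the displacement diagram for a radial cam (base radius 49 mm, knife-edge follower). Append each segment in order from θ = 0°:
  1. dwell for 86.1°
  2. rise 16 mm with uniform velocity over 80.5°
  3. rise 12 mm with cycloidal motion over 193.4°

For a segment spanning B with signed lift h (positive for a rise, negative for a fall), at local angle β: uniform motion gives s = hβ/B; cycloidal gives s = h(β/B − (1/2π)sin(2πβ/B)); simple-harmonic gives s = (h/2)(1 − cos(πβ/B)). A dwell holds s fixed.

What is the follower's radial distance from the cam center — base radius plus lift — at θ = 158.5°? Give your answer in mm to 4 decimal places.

seg 1 [0°–86.1°] dwell: s stays 0.0000
seg 2 [86.1°–166.6°] uniform, h=16: θ=158.5° here. β=72.4, B=80.5. 16·72.4/80.5 = 14.3901 → s = 14.3901
radial distance = base radius + s = 49 + 14.3901 = 63.3901

63.3901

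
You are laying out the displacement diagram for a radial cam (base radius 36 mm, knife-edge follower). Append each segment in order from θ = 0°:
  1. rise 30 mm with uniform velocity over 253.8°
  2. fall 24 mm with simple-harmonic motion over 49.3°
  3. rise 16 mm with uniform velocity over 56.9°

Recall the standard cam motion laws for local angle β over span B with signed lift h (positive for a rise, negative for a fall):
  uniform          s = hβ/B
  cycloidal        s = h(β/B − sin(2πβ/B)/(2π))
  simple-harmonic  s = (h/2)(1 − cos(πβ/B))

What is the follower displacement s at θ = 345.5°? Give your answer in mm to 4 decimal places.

seg 1 [0°–253.8°] uniform, h=30: full span → s += 30 → s = 30.0000
seg 2 [253.8°–303.1°] simple-harmonic, h=-24: full span → s += -24 → s = 6.0000
seg 3 [303.1°–360°] uniform, h=16: θ=345.5° here. β=42.4, B=56.9. 16·42.4/56.9 = 11.9227 → s = 17.9227

17.9227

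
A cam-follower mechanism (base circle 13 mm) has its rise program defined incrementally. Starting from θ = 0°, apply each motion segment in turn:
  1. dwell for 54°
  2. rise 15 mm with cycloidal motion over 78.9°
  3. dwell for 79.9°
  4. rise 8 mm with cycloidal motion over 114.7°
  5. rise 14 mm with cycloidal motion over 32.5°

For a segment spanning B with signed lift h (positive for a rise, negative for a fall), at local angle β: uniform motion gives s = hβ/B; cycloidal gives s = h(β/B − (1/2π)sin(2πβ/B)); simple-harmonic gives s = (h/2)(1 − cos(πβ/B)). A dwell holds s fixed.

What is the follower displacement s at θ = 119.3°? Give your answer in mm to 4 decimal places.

seg 1 [0°–54°] dwell: s stays 0.0000
seg 2 [54°–132.9°] cycloidal, h=15: θ=119.3° here. β=65.3, B=78.9. 15·(0.8276 − sin(2π·0.8276)/(2π)) = 14.5234 → s = 14.5234

14.5234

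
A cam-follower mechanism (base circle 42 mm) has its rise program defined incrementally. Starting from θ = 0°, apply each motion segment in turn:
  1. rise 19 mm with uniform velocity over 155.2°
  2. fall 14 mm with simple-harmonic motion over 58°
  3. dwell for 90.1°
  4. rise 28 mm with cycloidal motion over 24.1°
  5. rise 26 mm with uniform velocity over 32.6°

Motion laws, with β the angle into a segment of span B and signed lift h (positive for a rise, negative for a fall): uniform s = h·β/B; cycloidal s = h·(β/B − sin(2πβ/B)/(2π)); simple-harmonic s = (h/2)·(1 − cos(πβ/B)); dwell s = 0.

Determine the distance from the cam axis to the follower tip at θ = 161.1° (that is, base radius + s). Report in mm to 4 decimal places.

seg 1 [0°–155.2°] uniform, h=19: full span → s += 19 → s = 19.0000
seg 2 [155.2°–213.2°] simple-harmonic, h=-14: θ=161.1° here. β=5.9, B=58. -14/2·(1 − cos(π·0.1017)) = -0.3544 → s = 18.6456
radial distance = base radius + s = 42 + 18.6456 = 60.6456

60.6456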